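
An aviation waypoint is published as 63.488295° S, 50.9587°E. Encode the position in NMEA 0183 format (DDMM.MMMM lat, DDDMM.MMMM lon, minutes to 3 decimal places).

6329.298,S / 05057.522,E

Latitude: fractional part 0.488295 → 29.29770 minutes
Lon: 50° + 0.958700 × 60 = 50° 57.52200′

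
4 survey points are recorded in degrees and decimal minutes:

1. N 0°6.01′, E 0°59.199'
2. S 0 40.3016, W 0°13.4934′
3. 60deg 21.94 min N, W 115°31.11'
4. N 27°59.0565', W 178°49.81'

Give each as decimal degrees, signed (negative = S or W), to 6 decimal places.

1. 0.100167, 0.986650
2. -0.671693, -0.224890
3. 60.365667, -115.518500
4. 27.984275, -178.830167

Point 1:
  Latitude: 6.01′ = 0.100167°; total 0.1001667
  N → positive
  Longitude: 59.199′ = 0.986650°; total 0.9866500
  E → positive
Point 2:
  φ: 0 + 40.3016/60 = 0.6716933
  S ⇒ negate
  λ: 0 + 13.4934/60 = 0.2248900
  W ⇒ negate
Point 3:
  Lat: 60 + 21.94/60 = 60.3656667
  N → positive
  Lon: 31.11′ = 0.518500°; total 115.5185000
  hemisphere W, so the sign is −
Point 4:
  Latitude: 27 + 59.0565/60 = 27.9842750
  N ⇒ keep positive
  Longitude: 178 + 49.81/60 = 178.8301667
  hemisphere W, so the sign is −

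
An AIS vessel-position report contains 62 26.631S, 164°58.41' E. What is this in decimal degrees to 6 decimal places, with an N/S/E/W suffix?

62.443850° S, 164.973500° E

Latitude: 62 + 26.631/60 = 62.4438500
λ: 58.41′ = 0.973500°; total 164.9735000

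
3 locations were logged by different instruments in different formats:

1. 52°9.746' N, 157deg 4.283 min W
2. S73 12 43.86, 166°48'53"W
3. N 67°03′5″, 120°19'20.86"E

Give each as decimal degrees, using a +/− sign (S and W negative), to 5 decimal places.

Point 1:
  Latitude: 52 + 9.746/60 = 52.162433
  N ⇒ keep positive
  Longitude: 4.283′ = 0.071383°; total 157.071383
  hemisphere W, so the sign is −
Point 2:
  Lat: 73° + 12/60 + 43.86/3600 = 73 + 0.200000 + 0.012183 = 73.212183
  S → negative
  Lon: 48′ + 53″ = 48.88333′; 166 + 48.88333/60 = 166.814722
  W ⇒ negate
Point 3:
  φ: 3′ + 5″ = 3.08333′; 67 + 3.08333/60 = 67.051389
  N → positive
  λ: 19′ + 20.86″ = 19.34767′; 120 + 19.34767/60 = 120.322461
  E → positive

1. 52.16243, -157.07138
2. -73.21218, -166.81472
3. 67.05139, 120.32246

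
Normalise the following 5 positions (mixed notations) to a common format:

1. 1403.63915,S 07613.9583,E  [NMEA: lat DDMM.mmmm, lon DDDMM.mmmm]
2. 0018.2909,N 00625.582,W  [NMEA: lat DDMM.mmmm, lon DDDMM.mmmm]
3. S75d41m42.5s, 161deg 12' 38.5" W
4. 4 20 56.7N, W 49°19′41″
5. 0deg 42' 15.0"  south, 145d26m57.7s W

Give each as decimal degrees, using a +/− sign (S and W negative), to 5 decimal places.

1. -14.06065, 76.23264
2. 0.30485, -6.42637
3. -75.69514, -161.21069
4. 4.34908, -49.32806
5. -0.70417, -145.44936

Point 1:
  φ: split at 2 digits → 14° and 3.63915′; 14 + 3.63915/60 = 14.060653
  hemisphere S, so the sign is −
  Longitude: degrees = first 3 digits = 76, minutes = 13.9583; 76 + 13.9583/60 = 76.232638
  E → positive
Point 2:
  φ: degrees = first 2 digits = 0, minutes = 18.2909; 0 + 18.2909/60 = 0.304848
  N → positive
  Lon: split at 3 digits → 006° and 25.582′; 6 + 25.582/60 = 6.426367
  hemisphere W, so the sign is −
Point 3:
  Latitude: 75° + 41/60 + 42.5/3600 = 75 + 0.683333 + 0.011806 = 75.695139
  S → negative
  Longitude: 161 + 12/60 + 38.5/3600 = 161.210694
  W ⇒ negate
Point 4:
  Latitude: 4 + 20/60 + 56.7/3600 = 4.349083
  N ⇒ keep positive
  λ: 49 + 19/60 + 41/3600 = 49.328056
  W → negative
Point 5:
  Latitude: 42′ + 15″ = 42.25000′; 0 + 42.25000/60 = 0.704167
  S ⇒ negate
  Lon: 145 + 26/60 + 57.7/3600 = 145.449361
  W ⇒ negate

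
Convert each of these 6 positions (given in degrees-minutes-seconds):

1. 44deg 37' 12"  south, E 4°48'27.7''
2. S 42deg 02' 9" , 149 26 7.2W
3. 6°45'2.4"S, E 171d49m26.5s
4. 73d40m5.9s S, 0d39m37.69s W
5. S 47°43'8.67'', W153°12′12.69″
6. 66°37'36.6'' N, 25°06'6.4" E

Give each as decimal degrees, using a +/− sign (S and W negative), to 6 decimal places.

Point 1:
  Latitude: 44° + 37/60 + 12/3600 = 44 + 0.616667 + 0.003333 = 44.6200000
  S → negative
  Lon: 4 + 48/60 + 27.7/3600 = 4.8076944
  E ⇒ keep positive
Point 2:
  φ: 2′ + 9″ = 2.15000′; 42 + 2.15000/60 = 42.0358333
  hemisphere S, so the sign is −
  λ: 149 + 26/60 + 7.2/3600 = 149.4353333
  W → negative
Point 3:
  φ: 45′ + 2.4″ = 45.04000′; 6 + 45.04000/60 = 6.7506667
  hemisphere S, so the sign is −
  λ: 49′ + 26.5″ = 49.44167′; 171 + 49.44167/60 = 171.8240278
  E → positive
Point 4:
  Lat: 73° + 40/60 + 5.9/3600 = 73 + 0.666667 + 0.001639 = 73.6683056
  S → negative
  Lon: 0 + 39/60 + 37.69/3600 = 0.6604694
  W ⇒ negate
Point 5:
  φ: 47 + 43/60 + 8.67/3600 = 47.7190750
  hemisphere S, so the sign is −
  Longitude: 153° + 12/60 + 12.69/3600 = 153 + 0.200000 + 0.003525 = 153.2035250
  hemisphere W, so the sign is −
Point 6:
  Lat: 66 + 37/60 + 36.6/3600 = 66.6268333
  N → positive
  Lon: 25° + 6/60 + 6.4/3600 = 25 + 0.100000 + 0.001778 = 25.1017778
  E → positive

1. -44.620000, 4.807694
2. -42.035833, -149.435333
3. -6.750667, 171.824028
4. -73.668306, -0.660469
5. -47.719075, -153.203525
6. 66.626833, 25.101778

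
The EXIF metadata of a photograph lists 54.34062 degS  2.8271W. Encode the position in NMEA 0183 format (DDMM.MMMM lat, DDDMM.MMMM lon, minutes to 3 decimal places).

5420.437,S / 00249.626,W

Latitude: minutes = (54.340620 − 54) × 60 = 20.43720
Longitude: 2° + 0.827100 × 60 = 2° 49.62600′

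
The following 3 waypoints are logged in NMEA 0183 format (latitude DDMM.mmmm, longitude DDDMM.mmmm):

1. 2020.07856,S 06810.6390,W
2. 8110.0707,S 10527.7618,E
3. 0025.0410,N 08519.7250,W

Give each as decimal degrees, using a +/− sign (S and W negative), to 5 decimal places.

Point 1:
  φ: split at 2 digits → 20° and 20.07856′; 20 + 20.07856/60 = 20.334643
  S ⇒ negate
  λ: degrees = first 3 digits = 68, minutes = 10.639; 68 + 10.639/60 = 68.177317
  hemisphere W, so the sign is −
Point 2:
  φ: degrees = first 2 digits = 81, minutes = 10.0707; 81 + 10.0707/60 = 81.167845
  S → negative
  Longitude: split at 3 digits → 105° and 27.7618′; 105 + 27.7618/60 = 105.462697
  E → positive
Point 3:
  Lat: split at 2 digits → 00° and 25.041′; 0 + 25.041/60 = 0.417350
  N → positive
  Lon: degrees = first 3 digits = 85, minutes = 19.725; 85 + 19.725/60 = 85.328750
  hemisphere W, so the sign is −

1. -20.33464, -68.17732
2. -81.16785, 105.46270
3. 0.41735, -85.32875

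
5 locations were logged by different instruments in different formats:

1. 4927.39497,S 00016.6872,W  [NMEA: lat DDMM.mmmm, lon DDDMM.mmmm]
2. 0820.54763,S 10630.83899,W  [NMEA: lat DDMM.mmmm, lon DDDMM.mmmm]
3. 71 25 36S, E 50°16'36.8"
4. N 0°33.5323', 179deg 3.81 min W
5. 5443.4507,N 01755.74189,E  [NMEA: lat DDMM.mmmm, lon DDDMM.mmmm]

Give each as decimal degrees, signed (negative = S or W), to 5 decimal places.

1. -49.45658, -0.27812
2. -8.34246, -106.51398
3. -71.42667, 50.27689
4. 0.55887, -179.06350
5. 54.72418, 17.92903

Point 1:
  φ: degrees = first 2 digits = 49, minutes = 27.39497; 49 + 27.39497/60 = 49.456583
  S ⇒ negate
  Longitude: split at 3 digits → 000° and 16.6872′; 0 + 16.6872/60 = 0.278120
  W ⇒ negate
Point 2:
  Latitude: split at 2 digits → 08° and 20.54763′; 8 + 20.54763/60 = 8.342461
  hemisphere S, so the sign is −
  Lon: split at 3 digits → 106° and 30.83899′; 106 + 30.83899/60 = 106.513983
  W ⇒ negate
Point 3:
  φ: 71 + 25/60 + 36/3600 = 71.426667
  S ⇒ negate
  Lon: 16′ + 36.8″ = 16.61333′; 50 + 16.61333/60 = 50.276889
  E → positive
Point 4:
  φ: 33.5323′ = 0.558872°; total 0.558872
  N ⇒ keep positive
  λ: 179 + 3.81/60 = 179.063500
  W ⇒ negate
Point 5:
  φ: degrees = first 2 digits = 54, minutes = 43.4507; 54 + 43.4507/60 = 54.724178
  N ⇒ keep positive
  λ: degrees = first 3 digits = 17, minutes = 55.74189; 17 + 55.74189/60 = 17.929032
  E → positive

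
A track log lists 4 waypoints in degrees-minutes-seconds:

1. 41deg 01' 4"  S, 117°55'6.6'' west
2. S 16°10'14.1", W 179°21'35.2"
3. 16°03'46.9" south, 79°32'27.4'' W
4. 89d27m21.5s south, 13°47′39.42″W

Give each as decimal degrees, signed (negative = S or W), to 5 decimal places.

1. -41.01778, -117.91850
2. -16.17058, -179.35978
3. -16.06303, -79.54094
4. -89.45597, -13.79428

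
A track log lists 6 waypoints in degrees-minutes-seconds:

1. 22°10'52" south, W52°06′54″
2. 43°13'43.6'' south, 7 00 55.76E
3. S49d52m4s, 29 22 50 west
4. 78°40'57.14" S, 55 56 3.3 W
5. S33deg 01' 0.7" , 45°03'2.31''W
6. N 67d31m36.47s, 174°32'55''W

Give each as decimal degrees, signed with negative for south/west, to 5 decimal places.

Point 1:
  Lat: 22 + 10/60 + 52/3600 = 22.181111
  S ⇒ negate
  Longitude: 52° + 6/60 + 54/3600 = 52 + 0.100000 + 0.015000 = 52.115000
  hemisphere W, so the sign is −
Point 2:
  φ: 43 + 13/60 + 43.6/3600 = 43.228778
  S ⇒ negate
  Lon: 7 + 0/60 + 55.76/3600 = 7.015489
  E ⇒ keep positive
Point 3:
  φ: 49 + 52/60 + 4/3600 = 49.867778
  hemisphere S, so the sign is −
  Lon: 29 + 22/60 + 50/3600 = 29.380556
  hemisphere W, so the sign is −
Point 4:
  φ: 78° + 40/60 + 57.14/3600 = 78 + 0.666667 + 0.015872 = 78.682539
  S ⇒ negate
  Longitude: 55 + 56/60 + 3.3/3600 = 55.934250
  W → negative
Point 5:
  Latitude: 33 + 1/60 + 0.7/3600 = 33.016861
  S ⇒ negate
  λ: 45° + 3/60 + 2.31/3600 = 45 + 0.050000 + 0.000642 = 45.050642
  W → negative
Point 6:
  Lat: 31′ + 36.47″ = 31.60783′; 67 + 31.60783/60 = 67.526797
  N ⇒ keep positive
  Longitude: 32′ + 55″ = 32.91667′; 174 + 32.91667/60 = 174.548611
  hemisphere W, so the sign is −

1. -22.18111, -52.11500
2. -43.22878, 7.01549
3. -49.86778, -29.38056
4. -78.68254, -55.93425
5. -33.01686, -45.05064
6. 67.52680, -174.54861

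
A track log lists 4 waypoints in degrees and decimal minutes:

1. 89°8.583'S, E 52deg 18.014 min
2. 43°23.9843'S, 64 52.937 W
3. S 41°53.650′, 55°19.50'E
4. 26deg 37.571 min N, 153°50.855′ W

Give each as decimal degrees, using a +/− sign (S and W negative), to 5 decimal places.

Point 1:
  φ: 8.583′ = 0.143050°; total 89.143050
  hemisphere S, so the sign is −
  Longitude: 52 + 18.014/60 = 52.300233
  E ⇒ keep positive
Point 2:
  Lat: 43 + 23.9843/60 = 43.399738
  S → negative
  Lon: 52.937′ = 0.882283°; total 64.882283
  hemisphere W, so the sign is −
Point 3:
  Latitude: 41 + 53.65/60 = 41.894167
  S ⇒ negate
  Lon: 19.5′ = 0.325000°; total 55.325000
  E → positive
Point 4:
  Lat: 37.571′ = 0.626183°; total 26.626183
  N → positive
  λ: 153 + 50.855/60 = 153.847583
  W → negative

1. -89.14305, 52.30023
2. -43.39974, -64.88228
3. -41.89417, 55.32500
4. 26.62618, -153.84758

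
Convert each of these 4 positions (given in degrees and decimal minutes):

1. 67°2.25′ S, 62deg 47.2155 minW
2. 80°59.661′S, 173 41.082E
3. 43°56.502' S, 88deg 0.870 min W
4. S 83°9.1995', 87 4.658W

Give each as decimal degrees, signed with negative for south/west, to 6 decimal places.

Point 1:
  Lat: 2.25′ = 0.037500°; total 67.0375000
  S → negative
  Longitude: 62 + 47.2155/60 = 62.7869250
  W ⇒ negate
Point 2:
  Lat: 59.661′ = 0.994350°; total 80.9943500
  hemisphere S, so the sign is −
  Lon: 173 + 41.082/60 = 173.6847000
  E ⇒ keep positive
Point 3:
  Latitude: 43 + 56.502/60 = 43.9417000
  S ⇒ negate
  λ: 0.87′ = 0.014500°; total 88.0145000
  W → negative
Point 4:
  Latitude: 83 + 9.1995/60 = 83.1533250
  hemisphere S, so the sign is −
  Longitude: 87 + 4.658/60 = 87.0776333
  W ⇒ negate

1. -67.037500, -62.786925
2. -80.994350, 173.684700
3. -43.941700, -88.014500
4. -83.153325, -87.077633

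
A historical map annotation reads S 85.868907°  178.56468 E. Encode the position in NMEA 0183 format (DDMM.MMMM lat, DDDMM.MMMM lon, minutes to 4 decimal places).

8552.1344,S / 17833.8808,E

Latitude: fractional part 0.868907 → 52.134420 minutes
λ: fractional part 0.564680 → 33.880800 minutes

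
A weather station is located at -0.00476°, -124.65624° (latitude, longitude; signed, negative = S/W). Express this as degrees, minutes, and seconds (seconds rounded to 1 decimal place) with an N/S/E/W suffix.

0°00′17.1″ S, 124°39′22.5″ W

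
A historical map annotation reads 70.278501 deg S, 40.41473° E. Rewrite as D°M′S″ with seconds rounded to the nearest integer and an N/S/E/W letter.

70°16′43″ S, 40°24′53″ E

φ: whole degrees 70; 16.71006′ → 16′ and 42.60″
Longitude: 0.414730° → 24.88380′; 0.88380 × 60 = 53.03″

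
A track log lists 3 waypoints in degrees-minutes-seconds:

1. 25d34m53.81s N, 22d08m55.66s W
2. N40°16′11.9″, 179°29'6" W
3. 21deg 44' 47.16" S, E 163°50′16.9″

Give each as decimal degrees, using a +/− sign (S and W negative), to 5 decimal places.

Point 1:
  Lat: 25 + 34/60 + 53.81/3600 = 25.581614
  N → positive
  Lon: 22 + 8/60 + 55.66/3600 = 22.148794
  hemisphere W, so the sign is −
Point 2:
  φ: 16′ + 11.9″ = 16.19833′; 40 + 16.19833/60 = 40.269972
  N → positive
  λ: 29′ + 6″ = 29.10000′; 179 + 29.10000/60 = 179.485000
  hemisphere W, so the sign is −
Point 3:
  Latitude: 44′ + 47.16″ = 44.78600′; 21 + 44.78600/60 = 21.746433
  S ⇒ negate
  λ: 163° + 50/60 + 16.9/3600 = 163 + 0.833333 + 0.004694 = 163.838028
  E ⇒ keep positive

1. 25.58161, -22.14879
2. 40.26997, -179.48500
3. -21.74643, 163.83803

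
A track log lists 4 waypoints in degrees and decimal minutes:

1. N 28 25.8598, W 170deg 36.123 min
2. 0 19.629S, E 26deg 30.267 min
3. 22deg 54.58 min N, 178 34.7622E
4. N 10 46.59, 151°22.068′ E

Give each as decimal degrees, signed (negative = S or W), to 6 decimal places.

1. 28.430997, -170.602050
2. -0.327150, 26.504450
3. 22.909667, 178.579370
4. 10.776500, 151.367800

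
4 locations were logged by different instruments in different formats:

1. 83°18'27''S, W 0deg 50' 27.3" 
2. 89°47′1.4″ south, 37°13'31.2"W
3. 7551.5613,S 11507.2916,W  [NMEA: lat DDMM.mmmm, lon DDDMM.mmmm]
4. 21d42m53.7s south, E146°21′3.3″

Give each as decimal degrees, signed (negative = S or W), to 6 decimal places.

1. -83.307500, -0.840917
2. -89.783722, -37.225333
3. -75.859355, -115.121527
4. -21.714917, 146.350917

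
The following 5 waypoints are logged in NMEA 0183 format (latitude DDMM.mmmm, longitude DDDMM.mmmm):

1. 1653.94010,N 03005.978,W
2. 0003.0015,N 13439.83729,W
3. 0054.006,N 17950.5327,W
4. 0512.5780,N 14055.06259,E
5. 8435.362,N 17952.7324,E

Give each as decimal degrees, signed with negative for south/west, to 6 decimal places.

Point 1:
  Latitude: degrees = first 2 digits = 16, minutes = 53.9401; 16 + 53.9401/60 = 16.8990017
  N ⇒ keep positive
  λ: split at 3 digits → 030° and 5.978′; 30 + 5.978/60 = 30.0996333
  W ⇒ negate
Point 2:
  φ: split at 2 digits → 00° and 3.0015′; 0 + 3.0015/60 = 0.0500250
  N → positive
  Longitude: degrees = first 3 digits = 134, minutes = 39.83729; 134 + 39.83729/60 = 134.6639548
  W → negative
Point 3:
  φ: split at 2 digits → 00° and 54.006′; 0 + 54.006/60 = 0.9001000
  N ⇒ keep positive
  λ: split at 3 digits → 179° and 50.5327′; 179 + 50.5327/60 = 179.8422117
  W → negative
Point 4:
  Lat: split at 2 digits → 05° and 12.578′; 5 + 12.578/60 = 5.2096333
  N ⇒ keep positive
  Longitude: split at 3 digits → 140° and 55.06259′; 140 + 55.06259/60 = 140.9177098
  E ⇒ keep positive
Point 5:
  φ: degrees = first 2 digits = 84, minutes = 35.362; 84 + 35.362/60 = 84.5893667
  N → positive
  Lon: degrees = first 3 digits = 179, minutes = 52.7324; 179 + 52.7324/60 = 179.8788733
  E → positive

1. 16.899002, -30.099633
2. 0.050025, -134.663955
3. 0.900100, -179.842212
4. 5.209633, 140.917710
5. 84.589367, 179.878873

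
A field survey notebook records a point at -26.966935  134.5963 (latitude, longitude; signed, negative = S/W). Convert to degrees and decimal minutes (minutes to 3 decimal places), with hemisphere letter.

26° 58.016′ S, 134° 35.778′ E

Latitude is negative → S; |value| = 26.966935
Lat: minutes = (26.966935 − 26) × 60 = 58.01610
Longitude: 134° + 0.596300 × 60 = 134° 35.77800′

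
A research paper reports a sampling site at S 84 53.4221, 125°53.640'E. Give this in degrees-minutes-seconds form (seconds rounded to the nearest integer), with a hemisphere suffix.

84°53′25″ S, 125°53′38″ E

φ: fractional minutes 0.42210 × 60 = 25.33″
Longitude: fractional minutes 0.64000 × 60 = 38.40″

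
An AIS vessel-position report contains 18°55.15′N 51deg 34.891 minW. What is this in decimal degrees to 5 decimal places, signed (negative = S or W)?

Lat: 55.15′ = 0.919167°; total 18.919167
N → positive
Lon: 34.891′ = 0.581517°; total 51.581517
hemisphere W, so the sign is −

18.91917, -51.58152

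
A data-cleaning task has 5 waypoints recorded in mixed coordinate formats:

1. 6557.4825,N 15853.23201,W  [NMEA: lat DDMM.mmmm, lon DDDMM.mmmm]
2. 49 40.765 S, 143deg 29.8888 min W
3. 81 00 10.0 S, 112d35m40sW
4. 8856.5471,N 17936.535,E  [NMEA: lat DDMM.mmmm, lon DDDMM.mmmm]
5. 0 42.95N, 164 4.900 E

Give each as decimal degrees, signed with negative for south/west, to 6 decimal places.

Point 1:
  Latitude: split at 2 digits → 65° and 57.4825′; 65 + 57.4825/60 = 65.9580417
  N ⇒ keep positive
  Lon: degrees = first 3 digits = 158, minutes = 53.23201; 158 + 53.23201/60 = 158.8872002
  hemisphere W, so the sign is −
Point 2:
  φ: 49 + 40.765/60 = 49.6794167
  S → negative
  Longitude: 143 + 29.8888/60 = 143.4981467
  W ⇒ negate
Point 3:
  Latitude: 0′ + 10″ = 0.16667′; 81 + 0.16667/60 = 81.0027778
  S → negative
  Longitude: 112° + 35/60 + 40/3600 = 112 + 0.583333 + 0.011111 = 112.5944444
  W ⇒ negate
Point 4:
  Latitude: degrees = first 2 digits = 88, minutes = 56.5471; 88 + 56.5471/60 = 88.9424517
  N ⇒ keep positive
  λ: split at 3 digits → 179° and 36.535′; 179 + 36.535/60 = 179.6089167
  E → positive
Point 5:
  φ: 42.95′ = 0.715833°; total 0.7158333
  N → positive
  Longitude: 164 + 4.9/60 = 164.0816667
  E ⇒ keep positive

1. 65.958042, -158.887200
2. -49.679417, -143.498147
3. -81.002778, -112.594444
4. 88.942452, 179.608917
5. 0.715833, 164.081667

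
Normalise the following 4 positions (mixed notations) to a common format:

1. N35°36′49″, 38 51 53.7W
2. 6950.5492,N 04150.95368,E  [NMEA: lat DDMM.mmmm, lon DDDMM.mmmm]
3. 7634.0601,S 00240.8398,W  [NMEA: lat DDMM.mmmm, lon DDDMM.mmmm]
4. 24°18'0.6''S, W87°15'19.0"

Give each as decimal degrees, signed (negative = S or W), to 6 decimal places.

1. 35.613611, -38.864917
2. 69.842487, 41.849228
3. -76.567668, -2.680663
4. -24.300167, -87.255278

Point 1:
  φ: 36′ + 49″ = 36.81667′; 35 + 36.81667/60 = 35.6136111
  N ⇒ keep positive
  Longitude: 51′ + 53.7″ = 51.89500′; 38 + 51.89500/60 = 38.8649167
  hemisphere W, so the sign is −
Point 2:
  Lat: degrees = first 2 digits = 69, minutes = 50.5492; 69 + 50.5492/60 = 69.8424867
  N ⇒ keep positive
  Longitude: degrees = first 3 digits = 41, minutes = 50.95368; 41 + 50.95368/60 = 41.8492280
  E ⇒ keep positive
Point 3:
  φ: degrees = first 2 digits = 76, minutes = 34.0601; 76 + 34.0601/60 = 76.5676683
  hemisphere S, so the sign is −
  Longitude: degrees = first 3 digits = 2, minutes = 40.8398; 2 + 40.8398/60 = 2.6806633
  W → negative
Point 4:
  φ: 24 + 18/60 + 0.6/3600 = 24.3001667
  hemisphere S, so the sign is −
  λ: 87° + 15/60 + 19/3600 = 87 + 0.250000 + 0.005278 = 87.2552778
  W → negative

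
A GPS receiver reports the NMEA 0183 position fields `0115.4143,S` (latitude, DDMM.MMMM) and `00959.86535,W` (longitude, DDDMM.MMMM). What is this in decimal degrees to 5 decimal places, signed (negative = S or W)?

-1.25691, -9.99776

Lat: split at 2 digits → 01° and 15.4143′; 1 + 15.4143/60 = 1.256905
S ⇒ negate
Longitude: split at 3 digits → 009° and 59.86535′; 9 + 59.86535/60 = 9.997756
W ⇒ negate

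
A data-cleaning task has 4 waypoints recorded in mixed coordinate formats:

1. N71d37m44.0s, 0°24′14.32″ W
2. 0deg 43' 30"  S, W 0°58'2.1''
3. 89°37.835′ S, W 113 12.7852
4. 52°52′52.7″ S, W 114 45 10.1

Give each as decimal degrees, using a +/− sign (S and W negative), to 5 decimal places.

1. 71.62889, -0.40398
2. -0.72500, -0.96725
3. -89.63058, -113.21309
4. -52.88131, -114.75281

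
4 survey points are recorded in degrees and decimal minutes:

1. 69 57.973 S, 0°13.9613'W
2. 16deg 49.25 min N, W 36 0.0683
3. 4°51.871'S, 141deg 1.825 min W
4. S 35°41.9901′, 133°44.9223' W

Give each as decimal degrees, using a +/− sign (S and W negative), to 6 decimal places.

1. -69.966217, -0.232688
2. 16.820833, -36.001138
3. -4.864517, -141.030417
4. -35.699835, -133.748705

Point 1:
  Lat: 69 + 57.973/60 = 69.9662167
  hemisphere S, so the sign is −
  Longitude: 0 + 13.9613/60 = 0.2326883
  hemisphere W, so the sign is −
Point 2:
  Lat: 49.25′ = 0.820833°; total 16.8208333
  N → positive
  Lon: 0.0683′ = 0.001138°; total 36.0011383
  hemisphere W, so the sign is −
Point 3:
  Latitude: 4 + 51.871/60 = 4.8645167
  S ⇒ negate
  Longitude: 1.825′ = 0.030417°; total 141.0304167
  W → negative
Point 4:
  Latitude: 41.9901′ = 0.699835°; total 35.6998350
  hemisphere S, so the sign is −
  Lon: 44.9223′ = 0.748705°; total 133.7487050
  W ⇒ negate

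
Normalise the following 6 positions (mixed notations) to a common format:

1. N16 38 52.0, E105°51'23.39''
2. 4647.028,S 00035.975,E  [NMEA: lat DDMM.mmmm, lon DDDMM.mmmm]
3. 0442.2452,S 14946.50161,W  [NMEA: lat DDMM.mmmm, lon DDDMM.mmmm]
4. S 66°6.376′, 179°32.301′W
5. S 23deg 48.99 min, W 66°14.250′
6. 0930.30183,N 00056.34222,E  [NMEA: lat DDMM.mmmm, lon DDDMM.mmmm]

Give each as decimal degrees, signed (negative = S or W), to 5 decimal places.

Point 1:
  Latitude: 38′ + 52″ = 38.86667′; 16 + 38.86667/60 = 16.647778
  N ⇒ keep positive
  λ: 105 + 51/60 + 23.39/3600 = 105.856497
  E ⇒ keep positive
Point 2:
  φ: degrees = first 2 digits = 46, minutes = 47.028; 46 + 47.028/60 = 46.783800
  hemisphere S, so the sign is −
  Longitude: degrees = first 3 digits = 0, minutes = 35.975; 0 + 35.975/60 = 0.599583
  E ⇒ keep positive
Point 3:
  Latitude: degrees = first 2 digits = 4, minutes = 42.2452; 4 + 42.2452/60 = 4.704087
  S ⇒ negate
  Longitude: split at 3 digits → 149° and 46.50161′; 149 + 46.50161/60 = 149.775027
  hemisphere W, so the sign is −
Point 4:
  φ: 6.376′ = 0.106267°; total 66.106267
  S → negative
  Longitude: 32.301′ = 0.538350°; total 179.538350
  W → negative
Point 5:
  Lat: 23 + 48.99/60 = 23.816500
  hemisphere S, so the sign is −
  λ: 14.25′ = 0.237500°; total 66.237500
  W → negative
Point 6:
  Lat: split at 2 digits → 09° and 30.30183′; 9 + 30.30183/60 = 9.505031
  N ⇒ keep positive
  Lon: split at 3 digits → 000° and 56.34222′; 0 + 56.34222/60 = 0.939037
  E → positive

1. 16.64778, 105.85650
2. -46.78380, 0.59958
3. -4.70409, -149.77503
4. -66.10627, -179.53835
5. -23.81650, -66.23750
6. 9.50503, 0.93904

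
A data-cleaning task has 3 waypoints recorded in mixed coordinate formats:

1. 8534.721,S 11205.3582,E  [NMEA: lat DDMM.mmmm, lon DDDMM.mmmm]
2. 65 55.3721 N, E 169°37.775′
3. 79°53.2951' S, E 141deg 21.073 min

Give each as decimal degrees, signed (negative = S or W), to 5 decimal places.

1. -85.57868, 112.08930
2. 65.92287, 169.62958
3. -79.88825, 141.35122

Point 1:
  Lat: split at 2 digits → 85° and 34.721′; 85 + 34.721/60 = 85.578683
  S → negative
  Lon: split at 3 digits → 112° and 5.3582′; 112 + 5.3582/60 = 112.089303
  E ⇒ keep positive
Point 2:
  Lat: 65 + 55.3721/60 = 65.922868
  N ⇒ keep positive
  Longitude: 37.775′ = 0.629583°; total 169.629583
  E → positive
Point 3:
  φ: 53.2951′ = 0.888252°; total 79.888252
  S ⇒ negate
  Longitude: 141 + 21.073/60 = 141.351217
  E → positive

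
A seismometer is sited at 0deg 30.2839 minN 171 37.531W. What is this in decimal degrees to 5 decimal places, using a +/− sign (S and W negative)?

Lat: 0 + 30.2839/60 = 0.504732
N ⇒ keep positive
λ: 171 + 37.531/60 = 171.625517
W ⇒ negate

0.50473, -171.62552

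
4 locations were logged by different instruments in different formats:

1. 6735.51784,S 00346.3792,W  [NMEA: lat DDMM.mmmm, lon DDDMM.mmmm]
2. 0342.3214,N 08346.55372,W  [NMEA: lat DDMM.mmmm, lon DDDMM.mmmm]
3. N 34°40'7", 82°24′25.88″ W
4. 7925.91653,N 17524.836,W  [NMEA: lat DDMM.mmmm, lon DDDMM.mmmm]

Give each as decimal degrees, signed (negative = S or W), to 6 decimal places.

Point 1:
  Latitude: degrees = first 2 digits = 67, minutes = 35.51784; 67 + 35.51784/60 = 67.5919640
  S → negative
  Lon: degrees = first 3 digits = 3, minutes = 46.3792; 3 + 46.3792/60 = 3.7729867
  W ⇒ negate
Point 2:
  Latitude: degrees = first 2 digits = 3, minutes = 42.3214; 3 + 42.3214/60 = 3.7053567
  N ⇒ keep positive
  Longitude: split at 3 digits → 083° and 46.55372′; 83 + 46.55372/60 = 83.7758953
  hemisphere W, so the sign is −
Point 3:
  φ: 34 + 40/60 + 7/3600 = 34.6686111
  N → positive
  Lon: 82 + 24/60 + 25.88/3600 = 82.4071889
  W ⇒ negate
Point 4:
  φ: degrees = first 2 digits = 79, minutes = 25.91653; 79 + 25.91653/60 = 79.4319422
  N ⇒ keep positive
  λ: degrees = first 3 digits = 175, minutes = 24.836; 175 + 24.836/60 = 175.4139333
  W ⇒ negate

1. -67.591964, -3.772987
2. 3.705357, -83.775895
3. 34.668611, -82.407189
4. 79.431942, -175.413933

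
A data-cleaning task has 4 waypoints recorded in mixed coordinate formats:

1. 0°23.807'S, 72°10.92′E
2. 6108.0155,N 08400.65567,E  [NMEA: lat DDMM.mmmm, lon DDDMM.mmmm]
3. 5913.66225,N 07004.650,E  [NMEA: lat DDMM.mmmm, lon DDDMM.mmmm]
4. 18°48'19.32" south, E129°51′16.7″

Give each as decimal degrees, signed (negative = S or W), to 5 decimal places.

1. -0.39678, 72.18200
2. 61.13359, 84.01093
3. 59.22770, 70.07750
4. -18.80537, 129.85464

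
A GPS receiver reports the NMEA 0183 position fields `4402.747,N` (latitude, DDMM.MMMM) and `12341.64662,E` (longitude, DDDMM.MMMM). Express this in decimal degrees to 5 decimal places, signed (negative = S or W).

Lat: split at 2 digits → 44° and 2.747′; 44 + 2.747/60 = 44.045783
N ⇒ keep positive
Lon: split at 3 digits → 123° and 41.64662′; 123 + 41.64662/60 = 123.694110
E → positive

44.04578, 123.69411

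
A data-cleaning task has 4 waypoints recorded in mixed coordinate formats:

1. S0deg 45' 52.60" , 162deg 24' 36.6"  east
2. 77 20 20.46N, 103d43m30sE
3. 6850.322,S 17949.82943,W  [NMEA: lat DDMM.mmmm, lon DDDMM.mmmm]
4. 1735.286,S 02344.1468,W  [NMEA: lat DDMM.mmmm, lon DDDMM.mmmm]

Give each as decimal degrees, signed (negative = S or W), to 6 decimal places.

1. -0.764611, 162.410167
2. 77.339017, 103.725000
3. -68.838700, -179.830491
4. -17.588100, -23.735780

Point 1:
  φ: 45′ + 52.6″ = 45.87667′; 0 + 45.87667/60 = 0.7646111
  hemisphere S, so the sign is −
  Longitude: 24′ + 36.6″ = 24.61000′; 162 + 24.61000/60 = 162.4101667
  E → positive
Point 2:
  Latitude: 20′ + 20.46″ = 20.34100′; 77 + 20.34100/60 = 77.3390167
  N ⇒ keep positive
  Lon: 103 + 43/60 + 30/3600 = 103.7250000
  E ⇒ keep positive
Point 3:
  φ: degrees = first 2 digits = 68, minutes = 50.322; 68 + 50.322/60 = 68.8387000
  hemisphere S, so the sign is −
  λ: split at 3 digits → 179° and 49.82943′; 179 + 49.82943/60 = 179.8304905
  hemisphere W, so the sign is −
Point 4:
  Latitude: split at 2 digits → 17° and 35.286′; 17 + 35.286/60 = 17.5881000
  S → negative
  Longitude: split at 3 digits → 023° and 44.1468′; 23 + 44.1468/60 = 23.7357800
  W ⇒ negate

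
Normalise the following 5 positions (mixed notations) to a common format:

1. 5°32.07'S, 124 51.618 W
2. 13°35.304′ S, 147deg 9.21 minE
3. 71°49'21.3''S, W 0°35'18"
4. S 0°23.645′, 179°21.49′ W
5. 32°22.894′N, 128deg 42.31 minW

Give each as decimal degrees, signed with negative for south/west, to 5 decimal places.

1. -5.53450, -124.86030
2. -13.58840, 147.15350
3. -71.82258, -0.58833
4. -0.39408, -179.35817
5. 32.38157, -128.70517

Point 1:
  φ: 5 + 32.07/60 = 5.534500
  S ⇒ negate
  Lon: 51.618′ = 0.860300°; total 124.860300
  hemisphere W, so the sign is −
Point 2:
  φ: 35.304′ = 0.588400°; total 13.588400
  hemisphere S, so the sign is −
  Lon: 9.21′ = 0.153500°; total 147.153500
  E ⇒ keep positive
Point 3:
  Latitude: 71 + 49/60 + 21.3/3600 = 71.822583
  S ⇒ negate
  Lon: 0 + 35/60 + 18/3600 = 0.588333
  W ⇒ negate
Point 4:
  φ: 23.645′ = 0.394083°; total 0.394083
  S → negative
  Longitude: 21.49′ = 0.358167°; total 179.358167
  W ⇒ negate
Point 5:
  Lat: 32 + 22.894/60 = 32.381567
  N ⇒ keep positive
  λ: 128 + 42.31/60 = 128.705167
  W ⇒ negate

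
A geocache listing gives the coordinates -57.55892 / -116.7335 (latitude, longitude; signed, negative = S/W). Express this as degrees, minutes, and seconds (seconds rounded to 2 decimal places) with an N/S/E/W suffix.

Latitude is negative → S; |value| = 57.558920
Latitude: 0.558920° → 33.53520′; 0.53520 × 60 = 32.1120″
Longitude is negative → W; |value| = 116.733500
Longitude: 0.733500 × 60 = 44.01000′ → 44′, remainder × 60 = 0.6000″

57°33′32.11″ S, 116°44′0.60″ W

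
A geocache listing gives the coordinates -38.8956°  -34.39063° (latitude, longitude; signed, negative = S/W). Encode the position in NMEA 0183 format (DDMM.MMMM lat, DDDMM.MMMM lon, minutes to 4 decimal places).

3853.7360,S / 03423.4378,W

Latitude is negative → S; |value| = 38.895600
φ: fractional part 0.895600 → 53.736000 minutes
Longitude is negative → W; |value| = 34.390630
Lon: 34° + 0.390630 × 60 = 34° 23.437800′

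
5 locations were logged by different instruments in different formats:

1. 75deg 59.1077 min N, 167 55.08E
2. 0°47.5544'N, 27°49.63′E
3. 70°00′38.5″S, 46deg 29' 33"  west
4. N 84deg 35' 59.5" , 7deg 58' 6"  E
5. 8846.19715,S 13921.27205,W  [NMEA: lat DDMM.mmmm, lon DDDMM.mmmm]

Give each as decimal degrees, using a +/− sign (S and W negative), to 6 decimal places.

1. 75.985128, 167.918000
2. 0.792573, 27.827167
3. -70.010694, -46.492500
4. 84.599861, 7.968333
5. -88.769953, -139.354534

Point 1:
  Latitude: 59.1077′ = 0.985128°; total 75.9851283
  N → positive
  λ: 167 + 55.08/60 = 167.9180000
  E ⇒ keep positive
Point 2:
  φ: 0 + 47.5544/60 = 0.7925733
  N ⇒ keep positive
  Longitude: 27 + 49.63/60 = 27.8271667
  E ⇒ keep positive
Point 3:
  Lat: 70° + 0/60 + 38.5/3600 = 70 + 0.000000 + 0.010694 = 70.0106944
  hemisphere S, so the sign is −
  Lon: 29′ + 33″ = 29.55000′; 46 + 29.55000/60 = 46.4925000
  hemisphere W, so the sign is −
Point 4:
  Latitude: 35′ + 59.5″ = 35.99167′; 84 + 35.99167/60 = 84.5998611
  N → positive
  λ: 7° + 58/60 + 6/3600 = 7 + 0.966667 + 0.001667 = 7.9683333
  E → positive
Point 5:
  Latitude: split at 2 digits → 88° and 46.19715′; 88 + 46.19715/60 = 88.7699525
  S → negative
  Longitude: degrees = first 3 digits = 139, minutes = 21.27205; 139 + 21.27205/60 = 139.3545342
  W → negative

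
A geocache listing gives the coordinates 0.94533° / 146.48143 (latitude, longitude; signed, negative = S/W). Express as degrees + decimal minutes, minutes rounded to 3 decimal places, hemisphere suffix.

0° 56.720′ N, 146° 28.886′ E

φ: fractional part 0.945330 → 56.71980 minutes
Lon: 146° + 0.481430 × 60 = 146° 28.88580′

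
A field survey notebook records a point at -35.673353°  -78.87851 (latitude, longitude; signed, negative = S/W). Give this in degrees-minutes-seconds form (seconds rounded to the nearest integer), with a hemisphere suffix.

Latitude is negative → S; |value| = 35.673353
Latitude: whole degrees 35; 40.40118′ → 40′ and 24.07″
Longitude is negative → W; |value| = 78.878510
Longitude: 0.878510 × 60 = 52.71060′ → 52′, remainder × 60 = 42.64″

35°40′24″ S, 78°52′43″ W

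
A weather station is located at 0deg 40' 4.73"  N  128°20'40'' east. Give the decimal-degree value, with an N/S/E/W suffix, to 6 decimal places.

φ: 40′ + 4.73″ = 40.07883′; 0 + 40.07883/60 = 0.6679806
Longitude: 128 + 20/60 + 40/3600 = 128.3444444

0.667981° N, 128.344444° E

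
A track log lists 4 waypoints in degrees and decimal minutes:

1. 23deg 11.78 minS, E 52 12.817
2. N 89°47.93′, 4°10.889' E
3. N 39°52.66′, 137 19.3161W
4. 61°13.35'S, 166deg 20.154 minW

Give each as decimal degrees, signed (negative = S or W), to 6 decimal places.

1. -23.196333, 52.213617
2. 89.798833, 4.181483
3. 39.877667, -137.321935
4. -61.222500, -166.335900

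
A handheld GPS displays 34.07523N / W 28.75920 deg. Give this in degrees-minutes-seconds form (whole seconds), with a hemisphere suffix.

34°04′31″ N, 28°45′33″ W

Latitude: 0.075230° → 4.51380′; 0.51380 × 60 = 30.83″
Longitude: 0.759200° → 45.55200′; 0.55200 × 60 = 33.12″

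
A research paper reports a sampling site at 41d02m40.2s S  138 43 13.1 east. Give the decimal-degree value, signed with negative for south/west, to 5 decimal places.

φ: 2′ + 40.2″ = 2.67000′; 41 + 2.67000/60 = 41.044500
hemisphere S, so the sign is −
Longitude: 43′ + 13.1″ = 43.21833′; 138 + 43.21833/60 = 138.720306
E → positive

-41.04450, 138.72031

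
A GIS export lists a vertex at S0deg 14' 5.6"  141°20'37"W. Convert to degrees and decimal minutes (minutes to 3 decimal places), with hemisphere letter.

Latitude: 14 + 5.6/60 = 14.09333′
Lon: 20 + 37/60 = 20.61667′

0° 14.093′ S, 141° 20.617′ W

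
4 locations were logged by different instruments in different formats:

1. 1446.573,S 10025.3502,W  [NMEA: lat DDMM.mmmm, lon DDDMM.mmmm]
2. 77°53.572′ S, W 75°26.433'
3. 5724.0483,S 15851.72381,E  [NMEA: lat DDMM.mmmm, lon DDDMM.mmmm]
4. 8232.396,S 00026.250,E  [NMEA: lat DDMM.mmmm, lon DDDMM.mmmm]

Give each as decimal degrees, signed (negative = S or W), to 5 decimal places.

1. -14.77622, -100.42250
2. -77.89287, -75.44055
3. -57.40081, 158.86206
4. -82.53993, 0.43750

Point 1:
  Lat: degrees = first 2 digits = 14, minutes = 46.573; 14 + 46.573/60 = 14.776217
  hemisphere S, so the sign is −
  λ: split at 3 digits → 100° and 25.3502′; 100 + 25.3502/60 = 100.422503
  hemisphere W, so the sign is −
Point 2:
  φ: 77 + 53.572/60 = 77.892867
  S ⇒ negate
  Lon: 26.433′ = 0.440550°; total 75.440550
  W → negative
Point 3:
  φ: split at 2 digits → 57° and 24.0483′; 57 + 24.0483/60 = 57.400805
  S ⇒ negate
  Lon: split at 3 digits → 158° and 51.72381′; 158 + 51.72381/60 = 158.862064
  E → positive
Point 4:
  Lat: split at 2 digits → 82° and 32.396′; 82 + 32.396/60 = 82.539933
  hemisphere S, so the sign is −
  Longitude: degrees = first 3 digits = 0, minutes = 26.25; 0 + 26.25/60 = 0.437500
  E ⇒ keep positive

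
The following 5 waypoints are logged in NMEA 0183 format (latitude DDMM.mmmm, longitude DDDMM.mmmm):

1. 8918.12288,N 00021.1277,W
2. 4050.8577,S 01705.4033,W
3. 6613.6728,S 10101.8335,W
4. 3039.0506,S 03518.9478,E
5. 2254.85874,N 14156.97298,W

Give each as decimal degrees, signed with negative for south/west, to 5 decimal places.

Point 1:
  Latitude: split at 2 digits → 89° and 18.12288′; 89 + 18.12288/60 = 89.302048
  N → positive
  λ: split at 3 digits → 000° and 21.1277′; 0 + 21.1277/60 = 0.352128
  W → negative
Point 2:
  φ: degrees = first 2 digits = 40, minutes = 50.8577; 40 + 50.8577/60 = 40.847628
  hemisphere S, so the sign is −
  λ: split at 3 digits → 017° and 5.4033′; 17 + 5.4033/60 = 17.090055
  W ⇒ negate
Point 3:
  Lat: degrees = first 2 digits = 66, minutes = 13.6728; 66 + 13.6728/60 = 66.227880
  S → negative
  λ: split at 3 digits → 101° and 1.8335′; 101 + 1.8335/60 = 101.030558
  hemisphere W, so the sign is −
Point 4:
  Lat: split at 2 digits → 30° and 39.0506′; 30 + 39.0506/60 = 30.650843
  hemisphere S, so the sign is −
  Lon: split at 3 digits → 035° and 18.9478′; 35 + 18.9478/60 = 35.315797
  E → positive
Point 5:
  φ: degrees = first 2 digits = 22, minutes = 54.85874; 22 + 54.85874/60 = 22.914312
  N ⇒ keep positive
  λ: degrees = first 3 digits = 141, minutes = 56.97298; 141 + 56.97298/60 = 141.949550
  W → negative

1. 89.30205, -0.35213
2. -40.84763, -17.09006
3. -66.22788, -101.03056
4. -30.65084, 35.31580
5. 22.91431, -141.94955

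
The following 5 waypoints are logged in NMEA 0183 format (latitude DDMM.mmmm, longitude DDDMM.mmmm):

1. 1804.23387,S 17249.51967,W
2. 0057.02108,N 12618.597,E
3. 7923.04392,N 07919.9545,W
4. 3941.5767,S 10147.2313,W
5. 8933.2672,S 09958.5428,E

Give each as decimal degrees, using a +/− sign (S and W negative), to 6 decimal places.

1. -18.070565, -172.825328
2. 0.950351, 126.309950
3. 79.384065, -79.332575
4. -39.692945, -101.787188
5. -89.554453, 99.975713

Point 1:
  Lat: split at 2 digits → 18° and 4.23387′; 18 + 4.23387/60 = 18.0705645
  S → negative
  Longitude: split at 3 digits → 172° and 49.51967′; 172 + 49.51967/60 = 172.8253278
  hemisphere W, so the sign is −
Point 2:
  Latitude: degrees = first 2 digits = 0, minutes = 57.02108; 0 + 57.02108/60 = 0.9503513
  N → positive
  Lon: split at 3 digits → 126° and 18.597′; 126 + 18.597/60 = 126.3099500
  E ⇒ keep positive
Point 3:
  φ: split at 2 digits → 79° and 23.04392′; 79 + 23.04392/60 = 79.3840653
  N → positive
  Lon: split at 3 digits → 079° and 19.9545′; 79 + 19.9545/60 = 79.3325750
  W ⇒ negate
Point 4:
  Latitude: split at 2 digits → 39° and 41.5767′; 39 + 41.5767/60 = 39.6929450
  hemisphere S, so the sign is −
  λ: degrees = first 3 digits = 101, minutes = 47.2313; 101 + 47.2313/60 = 101.7871883
  W → negative
Point 5:
  Latitude: degrees = first 2 digits = 89, minutes = 33.2672; 89 + 33.2672/60 = 89.5544533
  hemisphere S, so the sign is −
  λ: split at 3 digits → 099° and 58.5428′; 99 + 58.5428/60 = 99.9757133
  E → positive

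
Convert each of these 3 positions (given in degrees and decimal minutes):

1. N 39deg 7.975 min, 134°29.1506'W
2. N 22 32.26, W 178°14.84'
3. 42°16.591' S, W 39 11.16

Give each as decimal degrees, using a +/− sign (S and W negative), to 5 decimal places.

Point 1:
  Lat: 7.975′ = 0.132917°; total 39.132917
  N ⇒ keep positive
  Longitude: 29.1506′ = 0.485843°; total 134.485843
  W ⇒ negate
Point 2:
  φ: 32.26′ = 0.537667°; total 22.537667
  N → positive
  Longitude: 178 + 14.84/60 = 178.247333
  W → negative
Point 3:
  Latitude: 42 + 16.591/60 = 42.276517
  hemisphere S, so the sign is −
  λ: 39 + 11.16/60 = 39.186000
  hemisphere W, so the sign is −

1. 39.13292, -134.48584
2. 22.53767, -178.24733
3. -42.27652, -39.18600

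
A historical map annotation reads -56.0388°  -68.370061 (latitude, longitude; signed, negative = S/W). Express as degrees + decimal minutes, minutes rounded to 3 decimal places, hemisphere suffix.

Latitude is negative → S; |value| = 56.038800
φ: 56° + 0.038800 × 60 = 56° 2.32800′
Longitude is negative → W; |value| = 68.370061
Lon: fractional part 0.370061 → 22.20366 minutes

56° 2.328′ S, 68° 22.204′ W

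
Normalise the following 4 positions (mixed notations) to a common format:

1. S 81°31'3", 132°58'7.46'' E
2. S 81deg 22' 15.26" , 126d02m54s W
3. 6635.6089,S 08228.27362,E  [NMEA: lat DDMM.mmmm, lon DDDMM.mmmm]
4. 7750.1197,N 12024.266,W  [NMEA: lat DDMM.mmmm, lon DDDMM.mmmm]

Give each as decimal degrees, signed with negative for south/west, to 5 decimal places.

Point 1:
  Latitude: 31′ + 3″ = 31.05000′; 81 + 31.05000/60 = 81.517500
  S ⇒ negate
  Longitude: 132° + 58/60 + 7.46/3600 = 132 + 0.966667 + 0.002072 = 132.968739
  E → positive
Point 2:
  φ: 81° + 22/60 + 15.26/3600 = 81 + 0.366667 + 0.004239 = 81.370906
  S → negative
  Longitude: 126° + 2/60 + 54/3600 = 126 + 0.033333 + 0.015000 = 126.048333
  W → negative
Point 3:
  φ: split at 2 digits → 66° and 35.6089′; 66 + 35.6089/60 = 66.593482
  S ⇒ negate
  λ: split at 3 digits → 082° and 28.27362′; 82 + 28.27362/60 = 82.471227
  E ⇒ keep positive
Point 4:
  Lat: split at 2 digits → 77° and 50.1197′; 77 + 50.1197/60 = 77.835328
  N ⇒ keep positive
  Lon: split at 3 digits → 120° and 24.266′; 120 + 24.266/60 = 120.404433
  W ⇒ negate

1. -81.51750, 132.96874
2. -81.37091, -126.04833
3. -66.59348, 82.47123
4. 77.83533, -120.40443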